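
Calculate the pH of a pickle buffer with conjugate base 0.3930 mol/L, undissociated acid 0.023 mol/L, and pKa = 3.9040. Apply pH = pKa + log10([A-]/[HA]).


ratio = [A-] / [HA] = 0.3930 / 0.023 = 17.0870
log10(ratio) = 1.2327
pH = pKa + log10(ratio) = 3.9040 + 1.2327 = 5.1367


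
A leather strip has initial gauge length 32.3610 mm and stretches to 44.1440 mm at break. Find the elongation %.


Formula: Elongation = (Lf - L0) / L0 * 100
Substituting: Elongation = (44.1440 - 32.3610) / 32.3610 * 100
Result: 36.4111 %


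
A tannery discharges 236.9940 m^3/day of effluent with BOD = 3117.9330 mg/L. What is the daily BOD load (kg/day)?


Formula: BOD_load = volume * conc / 1000
Substituting: BOD_load = 236.9940 * 3117.9330 / 1000
Result: 738.9314 kg/day


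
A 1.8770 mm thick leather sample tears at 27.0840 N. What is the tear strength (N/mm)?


Formula: Tear strength = force / thickness
Substituting: Tear strength = 27.0840 / 1.8770
Result: 14.4294 N/mm


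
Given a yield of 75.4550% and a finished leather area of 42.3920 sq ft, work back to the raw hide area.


Formula: raw = finished * 100 / yield
Substituting: raw = 42.3920 * 100 / 75.4550
Result: 56.1818 sq ft


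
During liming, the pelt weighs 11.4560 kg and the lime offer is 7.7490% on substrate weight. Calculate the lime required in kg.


Formula: Lime = substrate * pct / 100
Substituting: Lime = 11.4560 * 7.7490 / 100
Result: 0.8877 kg


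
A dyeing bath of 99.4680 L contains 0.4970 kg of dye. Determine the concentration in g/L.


Formula: Conc = dye_mass(kg) / volume(L) * 1000
Substituting: Conc = 0.4970 / 99.4680 * 1000
Result: 4.9966 g/L


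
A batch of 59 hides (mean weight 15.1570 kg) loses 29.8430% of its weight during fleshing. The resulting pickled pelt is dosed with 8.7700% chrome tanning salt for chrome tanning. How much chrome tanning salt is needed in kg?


Total_raw = N * avg_wt = 59 * 15.1570 = 894.2630 kg
Substrate = Total_raw * (1 - loss/100) = 894.2630 * (1 - 29.8430/100) = 627.3881 kg
Chrome = Substrate * pct / 100 = 627.3881 * 8.7700 / 100 = 55.0219 kg


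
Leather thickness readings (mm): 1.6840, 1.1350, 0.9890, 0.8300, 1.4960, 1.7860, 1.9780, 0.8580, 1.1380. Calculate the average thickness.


Formula: Average = sum / n
Substituting: Average = 11.8940 / 9
Result: 1.3216 mm


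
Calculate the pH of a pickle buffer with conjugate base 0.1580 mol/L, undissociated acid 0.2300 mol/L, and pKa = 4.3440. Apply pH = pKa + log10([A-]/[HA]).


ratio = [A-] / [HA] = 0.1580 / 0.2300 = 0.6870
log10(ratio) = -0.1631
pH = pKa + log10(ratio) = 4.3440 - 0.1631 = 4.1809


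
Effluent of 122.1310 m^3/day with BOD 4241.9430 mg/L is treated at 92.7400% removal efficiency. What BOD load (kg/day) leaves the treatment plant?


Load_in = volume * conc / 1000 = 122.1310 * 4241.9430 / 1000 = 518.0727 kg/day
Removed = Load_in * eff / 100 = 518.0727 * 92.7400 / 100 = 480.4607 kg/day
Load_out = Load_in - Removed = 518.0727 - 480.4607 = 37.6121 kg/day


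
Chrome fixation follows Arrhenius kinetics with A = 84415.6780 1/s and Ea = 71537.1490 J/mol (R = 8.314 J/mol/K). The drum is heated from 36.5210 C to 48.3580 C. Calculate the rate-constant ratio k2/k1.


T1 = 36.5210 + 273.15 = 309.6710 K; T2 = 48.3580 + 273.15 = 321.5080 K
k1 = A * exp(-Ea/(R*T1)) = 84415.6780 * exp(-71537.1490/(8.314*309.6710)) = 7.2319e-08 1/s
k2 = A * exp(-Ea/(R*T2)) = 84415.6780 * exp(-71537.1490/(8.314*321.5080)) = 2.0116e-07 1/s
k2/k1 = 2.0116e-07 / 7.2319e-08 = 2.7815


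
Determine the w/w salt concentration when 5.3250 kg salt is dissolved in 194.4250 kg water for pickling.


Formula: Conc = salt / (water + salt) * 100
Substituting: Conc = 5.3250 / (194.4250 + 5.3250) * 100
Result: 2.6658 %


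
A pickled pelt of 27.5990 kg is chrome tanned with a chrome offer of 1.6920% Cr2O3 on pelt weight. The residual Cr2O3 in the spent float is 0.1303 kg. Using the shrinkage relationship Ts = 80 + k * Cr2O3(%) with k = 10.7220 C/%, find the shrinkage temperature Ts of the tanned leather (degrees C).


Offered = pelt * offer_pct / 100 = 27.5990 * 1.6920 / 100 = 0.4670 kg
Uptake = offered - residual = 0.4670 - 0.1303 = 0.3367 kg
Cr2O3% on pelt = uptake / pelt * 100 = 0.3367 / 27.5990 * 100 = 1.2199 %
Ts = 80 + k * Cr2O3% = 80 + 10.7220 * 1.2199 = 93.0796 C


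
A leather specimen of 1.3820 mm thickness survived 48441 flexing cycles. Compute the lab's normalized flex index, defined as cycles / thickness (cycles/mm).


Formula: Index = cycles / thickness
Substituting: Index = 48441 / 1.3820
Result: 35051.3748 cycles/mm


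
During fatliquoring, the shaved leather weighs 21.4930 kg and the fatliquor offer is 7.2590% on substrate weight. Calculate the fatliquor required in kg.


Formula: Fat = substrate * pct / 100
Substituting: Fat = 21.4930 * 7.2590 / 100
Result: 1.5602 kg


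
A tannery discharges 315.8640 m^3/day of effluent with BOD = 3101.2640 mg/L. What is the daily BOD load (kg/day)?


Formula: BOD_load = volume * conc / 1000
Substituting: BOD_load = 315.8640 * 3101.2640 / 1000
Result: 979.5777 kg/day


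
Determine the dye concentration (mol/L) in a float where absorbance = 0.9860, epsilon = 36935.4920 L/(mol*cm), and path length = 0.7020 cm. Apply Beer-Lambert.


Formula: c = A / (epsilon * l)
Substituting: c = 0.9860 / (36935.4920 * 0.7020)
Result: 3.8027e-05 mol/L


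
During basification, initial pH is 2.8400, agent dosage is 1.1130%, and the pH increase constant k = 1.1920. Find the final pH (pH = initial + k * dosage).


Formula: pH_final = pH_initial + k * base_pct
Substituting: pH_final = 2.8400 + 1.1920 * 1.1130
Result: 4.1667


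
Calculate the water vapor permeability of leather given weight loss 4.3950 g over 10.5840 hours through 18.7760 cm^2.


Formula: WVP = loss / (area * time)
Substituting: WVP = 4.3950 / (18.7760 * 10.5840)
Result: 0.022116 g/(cm^2*hr)


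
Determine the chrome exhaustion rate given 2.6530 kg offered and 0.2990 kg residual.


Formula: Uptake = (offered - residual) / offered * 100
Substituting: Uptake = (2.6530 - 0.2990) / 2.6530 * 100
Result: 88.7297 %


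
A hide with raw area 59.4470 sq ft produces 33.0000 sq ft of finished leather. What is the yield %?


Formula: Yield = finished / raw * 100
Substituting: Yield = 33.0000 / 59.4470 * 100
Result: 55.5116 %


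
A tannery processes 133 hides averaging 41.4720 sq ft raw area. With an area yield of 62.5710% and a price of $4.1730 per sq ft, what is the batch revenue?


Raw_total = N * avg_area = 133 * 41.4720 = 5515.7760 sq ft
Finished = Raw_total * yield / 100 = 5515.7760 * 62.5710 / 100 = 3451.2762 sq ft
Value = Finished * price = 3451.2762 * 4.1730 = 14402.1756 $


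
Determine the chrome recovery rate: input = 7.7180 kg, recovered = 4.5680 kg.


Formula: Recovery = recovered / input * 100
Substituting: Recovery = 4.5680 / 7.7180 * 100
Result: 59.1863 %


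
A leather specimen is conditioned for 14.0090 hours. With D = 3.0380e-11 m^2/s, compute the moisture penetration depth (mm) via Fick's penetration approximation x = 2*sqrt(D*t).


t = 14.0090 hr * 3600 = 50432.4000 s
D * t = 3.0380e-11 * 50432.4000 = 1.5321e-06
x = 2 * sqrt(D*t) = 2 * sqrt(1.5321e-06) = 0.00247559 m = 2.4756 mm


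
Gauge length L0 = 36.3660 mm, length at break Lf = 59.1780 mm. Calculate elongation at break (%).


Formula: Elongation = (Lf - L0) / L0 * 100
Substituting: Elongation = (59.1780 - 36.3660) / 36.3660 * 100
Result: 62.7289 %


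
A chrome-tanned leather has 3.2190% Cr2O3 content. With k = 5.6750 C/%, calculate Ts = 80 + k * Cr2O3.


Formula: Ts = 80 + k * Cr2O3
Substituting: Ts = 80 + 5.6750 * 3.2190
Result: 98.2678 C


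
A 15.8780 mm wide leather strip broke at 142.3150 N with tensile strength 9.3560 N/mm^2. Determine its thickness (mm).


Formula: t = F / (TS * w)
Substituting: t = 142.3150 / (9.3560 * 15.8780)
Result: 0.9580 mm


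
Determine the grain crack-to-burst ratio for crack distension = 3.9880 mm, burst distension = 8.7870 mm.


Formula: Ratio = crack / burst
Substituting: Ratio = 3.9880 / 8.7870
Result: 0.4539


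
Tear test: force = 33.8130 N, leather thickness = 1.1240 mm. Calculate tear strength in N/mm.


Formula: Tear strength = force / thickness
Substituting: Tear strength = 33.8130 / 1.1240
Result: 30.0827 N/mm


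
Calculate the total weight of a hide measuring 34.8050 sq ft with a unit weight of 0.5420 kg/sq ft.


Formula: Weight = area * weight_per_sqft
Substituting: Weight = 34.8050 * 0.5420
Result: 18.8643 kg


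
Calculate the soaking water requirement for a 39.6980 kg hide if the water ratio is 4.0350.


Formula: Water = hide_weight * ratio
Substituting: Water = 39.6980 * 4.0350
Result: 160.1814 kg


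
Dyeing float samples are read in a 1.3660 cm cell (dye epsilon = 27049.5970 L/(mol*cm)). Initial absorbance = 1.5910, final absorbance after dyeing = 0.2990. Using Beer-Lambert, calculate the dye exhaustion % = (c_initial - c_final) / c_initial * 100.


c_initial = A_i / (epsilon * l) = 1.5910 / (27049.5970 * 1.3660) = 4.3058e-05 mol/L
c_final = A_f / (epsilon * l) = 0.2990 / (27049.5970 * 1.3660) = 8.0921e-06 mol/L
Exhaustion = (c_initial - c_final) / c_initial * 100 = (4.3058e-05 - 8.0921e-06) / 4.3058e-05 * 100 = 81.2068 %


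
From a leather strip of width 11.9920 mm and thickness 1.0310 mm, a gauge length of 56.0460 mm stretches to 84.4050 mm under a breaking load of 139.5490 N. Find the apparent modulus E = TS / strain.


TS = F / (w * t) = 139.5490 / (11.9920 * 1.0310) = 11.2869 N/mm^2
strain = (Lf - L0) / L0 = (84.4050 - 56.0460) / 56.0460 = 0.5060
E = TS / strain = 11.2869 / 0.5060 = 22.3064 N/mm^2


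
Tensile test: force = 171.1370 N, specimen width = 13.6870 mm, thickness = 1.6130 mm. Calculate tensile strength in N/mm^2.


Formula: TS = force / (width * thickness)
Substituting: TS = 171.1370 / (13.6870 * 1.6130)
Result: 7.7518 N/mm^2


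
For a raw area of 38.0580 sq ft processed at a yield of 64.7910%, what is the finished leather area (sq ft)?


Formula: finished = raw * yield / 100
Substituting: finished = 38.0580 * 64.7910 / 100
Result: 24.6582 sq ft


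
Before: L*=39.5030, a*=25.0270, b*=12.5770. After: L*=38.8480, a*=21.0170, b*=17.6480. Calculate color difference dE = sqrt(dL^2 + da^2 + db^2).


dL = -0.6550, da = -4.0100, db = 5.0710
dE = sqrt((-0.6550)^2 + (-4.0100)^2 + 5.0710^2) = 6.4980


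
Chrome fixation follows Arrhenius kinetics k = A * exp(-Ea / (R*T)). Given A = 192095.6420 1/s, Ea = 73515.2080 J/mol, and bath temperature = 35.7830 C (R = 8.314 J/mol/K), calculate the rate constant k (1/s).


T_K = T_C + 273.15 = 35.7830 + 273.15 = 308.9330 K
exponent = -Ea / (R * T_K) = -73515.2080 / (8.314 * 308.9330) = -28.6222
k = A * exp(exponent) = 192095.6420 * exp(-28.6222) = 7.1295e-08 1/s


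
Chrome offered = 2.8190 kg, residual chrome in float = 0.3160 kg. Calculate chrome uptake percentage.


Formula: Uptake = (offered - residual) / offered * 100
Substituting: Uptake = (2.8190 - 0.3160) / 2.8190 * 100
Result: 88.7904 %


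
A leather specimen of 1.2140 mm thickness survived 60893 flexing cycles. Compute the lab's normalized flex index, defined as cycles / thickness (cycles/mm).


Formula: Index = cycles / thickness
Substituting: Index = 60893 / 1.2140
Result: 50158.9786 cycles/mm


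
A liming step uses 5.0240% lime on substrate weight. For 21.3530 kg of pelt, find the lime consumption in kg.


Formula: Lime = substrate * pct / 100
Substituting: Lime = 21.3530 * 5.0240 / 100
Result: 1.0728 kg


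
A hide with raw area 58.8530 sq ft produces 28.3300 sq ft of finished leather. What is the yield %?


Formula: Yield = finished / raw * 100
Substituting: Yield = 28.3300 / 58.8530 * 100
Result: 48.1369 %


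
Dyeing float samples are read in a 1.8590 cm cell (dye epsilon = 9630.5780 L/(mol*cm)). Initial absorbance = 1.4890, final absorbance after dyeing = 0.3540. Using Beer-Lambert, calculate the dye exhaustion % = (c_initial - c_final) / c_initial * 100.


c_initial = A_i / (epsilon * l) = 1.4890 / (9630.5780 * 1.8590) = 8.3169e-05 mol/L
c_final = A_f / (epsilon * l) = 0.3540 / (9630.5780 * 1.8590) = 1.9773e-05 mol/L
Exhaustion = (c_initial - c_final) / c_initial * 100 = (8.3169e-05 - 1.9773e-05) / 8.3169e-05 * 100 = 76.2257 %


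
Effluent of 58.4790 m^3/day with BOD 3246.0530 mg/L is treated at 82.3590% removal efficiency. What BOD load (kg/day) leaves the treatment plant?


Load_in = volume * conc / 1000 = 58.4790 * 3246.0530 / 1000 = 189.8259 kg/day
Removed = Load_in * eff / 100 = 189.8259 * 82.3590 / 100 = 156.3387 kg/day
Load_out = Load_in - Removed = 189.8259 - 156.3387 = 33.4872 kg/day


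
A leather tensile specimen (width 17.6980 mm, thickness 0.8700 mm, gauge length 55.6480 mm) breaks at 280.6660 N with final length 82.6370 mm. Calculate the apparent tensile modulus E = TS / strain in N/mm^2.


TS = F / (w * t) = 280.6660 / (17.6980 * 0.8700) = 18.2283 N/mm^2
strain = (Lf - L0) / L0 = (82.6370 - 55.6480) / 55.6480 = 0.4850
E = TS / strain = 18.2283 / 0.4850 = 37.5845 N/mm^2


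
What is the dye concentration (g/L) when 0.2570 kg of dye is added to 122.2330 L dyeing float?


Formula: Conc = dye_mass(kg) / volume(L) * 1000
Substituting: Conc = 0.2570 / 122.2330 * 1000
Result: 2.1025 g/L


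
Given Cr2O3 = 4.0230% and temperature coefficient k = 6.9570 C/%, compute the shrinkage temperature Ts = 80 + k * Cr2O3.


Formula: Ts = 80 + k * Cr2O3
Substituting: Ts = 80 + 6.9570 * 4.0230
Result: 107.9880 C


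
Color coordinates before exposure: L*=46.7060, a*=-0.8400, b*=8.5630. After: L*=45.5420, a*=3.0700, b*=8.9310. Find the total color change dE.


dL = -1.1640, da = 3.9100, db = 0.3680
dE = sqrt((-1.1640)^2 + 3.9100^2 + 0.3680^2) = 4.0961


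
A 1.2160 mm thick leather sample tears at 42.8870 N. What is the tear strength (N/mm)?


Formula: Tear strength = force / thickness
Substituting: Tear strength = 42.8870 / 1.2160
Result: 35.2689 N/mm


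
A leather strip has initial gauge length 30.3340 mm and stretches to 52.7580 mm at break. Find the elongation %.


Formula: Elongation = (Lf - L0) / L0 * 100
Substituting: Elongation = (52.7580 - 30.3340) / 30.3340 * 100
Result: 73.9237 %


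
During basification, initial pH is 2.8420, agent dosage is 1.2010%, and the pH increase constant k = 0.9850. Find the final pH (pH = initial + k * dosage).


Formula: pH_final = pH_initial + k * base_pct
Substituting: pH_final = 2.8420 + 0.9850 * 1.2010
Result: 4.0250


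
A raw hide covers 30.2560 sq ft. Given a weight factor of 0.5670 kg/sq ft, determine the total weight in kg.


Formula: Weight = area * weight_per_sqft
Substituting: Weight = 30.2560 * 0.5670
Result: 17.1552 kg


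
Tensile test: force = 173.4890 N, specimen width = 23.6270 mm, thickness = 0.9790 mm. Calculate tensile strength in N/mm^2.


Formula: TS = force / (width * thickness)
Substituting: TS = 173.4890 / (23.6270 * 0.9790)
Result: 7.5003 N/mm^2


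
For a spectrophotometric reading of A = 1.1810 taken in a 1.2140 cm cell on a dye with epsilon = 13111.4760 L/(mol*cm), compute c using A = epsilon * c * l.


Formula: c = A / (epsilon * l)
Substituting: c = 1.1810 / (13111.4760 * 1.2140)
Result: 7.4196e-05 mol/L


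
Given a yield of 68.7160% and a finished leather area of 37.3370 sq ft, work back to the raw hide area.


Formula: raw = finished * 100 / yield
Substituting: raw = 37.3370 * 100 / 68.7160
Result: 54.3352 sq ft


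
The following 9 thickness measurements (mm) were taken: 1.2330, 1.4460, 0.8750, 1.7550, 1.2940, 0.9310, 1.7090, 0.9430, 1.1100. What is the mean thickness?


Formula: Average = sum / n
Substituting: Average = 11.2960 / 9
Result: 1.2551 mm


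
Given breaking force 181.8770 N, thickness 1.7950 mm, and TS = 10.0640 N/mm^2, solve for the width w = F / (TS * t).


Formula: w = F / (TS * t)
Substituting: w = 181.8770 / (10.0640 * 1.7950)
Result: 10.0680 mm


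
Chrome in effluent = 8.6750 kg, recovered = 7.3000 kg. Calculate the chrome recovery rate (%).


Formula: Recovery = recovered / input * 100
Substituting: Recovery = 7.3000 / 8.6750 * 100
Result: 84.1499 %


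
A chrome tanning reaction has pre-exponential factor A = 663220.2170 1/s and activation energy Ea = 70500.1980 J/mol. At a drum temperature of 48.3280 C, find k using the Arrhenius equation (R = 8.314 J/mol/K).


T_K = T_C + 273.15 = 48.3280 + 273.15 = 321.4780 K
exponent = -Ea / (R * T_K) = -70500.1980 / (8.314 * 321.4780) = -26.3772
k = A * exp(exponent) = 663220.2170 * exp(-26.3772) = 2.3237e-06 1/s


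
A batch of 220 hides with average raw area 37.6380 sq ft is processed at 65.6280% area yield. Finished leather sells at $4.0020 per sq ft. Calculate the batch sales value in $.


Raw_total = N * avg_area = 220 * 37.6380 = 8280.3600 sq ft
Finished = Raw_total * yield / 100 = 8280.3600 * 65.6280 / 100 = 5434.2347 sq ft
Value = Finished * price = 5434.2347 * 4.0020 = 21747.8071 $


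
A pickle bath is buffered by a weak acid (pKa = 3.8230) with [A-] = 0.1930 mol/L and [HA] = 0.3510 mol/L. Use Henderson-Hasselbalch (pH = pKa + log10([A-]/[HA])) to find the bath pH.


ratio = [A-] / [HA] = 0.1930 / 0.3510 = 0.5499
log10(ratio) = -0.2597
pH = pKa + log10(ratio) = 3.8230 - 0.2597 = 3.5633


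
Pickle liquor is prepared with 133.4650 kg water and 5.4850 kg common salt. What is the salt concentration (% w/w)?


Formula: Conc = salt / (water + salt) * 100
Substituting: Conc = 5.4850 / (133.4650 + 5.4850) * 100
Result: 3.9475 %


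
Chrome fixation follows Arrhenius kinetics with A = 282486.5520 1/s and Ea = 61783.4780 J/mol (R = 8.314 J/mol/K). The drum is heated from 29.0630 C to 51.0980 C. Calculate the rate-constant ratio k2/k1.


T1 = 29.0630 + 273.15 = 302.2130 K; T2 = 51.0980 + 273.15 = 324.2480 K
k1 = A * exp(-Ea/(R*T1)) = 282486.5520 * exp(-61783.4780/(8.314*302.2130)) = 5.9146e-06 1/s
k2 = A * exp(-Ea/(R*T2)) = 282486.5520 * exp(-61783.4780/(8.314*324.2480)) = 3.1452e-05 1/s
k2/k1 = 3.1452e-05 / 5.9146e-06 = 5.3177


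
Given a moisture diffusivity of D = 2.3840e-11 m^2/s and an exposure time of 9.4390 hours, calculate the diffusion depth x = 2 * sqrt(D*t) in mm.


t = 9.4390 hr * 3600 = 33980.4000 s
D * t = 2.3840e-11 * 33980.4000 = 8.1009e-07
x = 2 * sqrt(D*t) = 2 * sqrt(8.1009e-07) = 0.0018001 m = 1.8001 mm


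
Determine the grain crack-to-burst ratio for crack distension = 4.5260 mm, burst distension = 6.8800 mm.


Formula: Ratio = crack / burst
Substituting: Ratio = 4.5260 / 6.8800
Result: 0.6578


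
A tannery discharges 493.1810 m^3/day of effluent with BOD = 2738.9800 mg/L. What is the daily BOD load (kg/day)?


Formula: BOD_load = volume * conc / 1000
Substituting: BOD_load = 493.1810 * 2738.9800 / 1000
Result: 1350.8129 kg/day


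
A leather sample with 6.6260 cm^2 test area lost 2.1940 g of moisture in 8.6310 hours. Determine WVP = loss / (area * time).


Formula: WVP = loss / (area * time)
Substituting: WVP = 2.1940 / (6.6260 * 8.6310)
Result: 0.038364 g/(cm^2*hr)


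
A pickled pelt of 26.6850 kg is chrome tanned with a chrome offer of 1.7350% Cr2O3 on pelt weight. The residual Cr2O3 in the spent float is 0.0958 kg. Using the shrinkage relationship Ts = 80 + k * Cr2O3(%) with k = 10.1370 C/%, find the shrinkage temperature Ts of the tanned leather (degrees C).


Offered = pelt * offer_pct / 100 = 26.6850 * 1.7350 / 100 = 0.4630 kg
Uptake = offered - residual = 0.4630 - 0.0958 = 0.3672 kg
Cr2O3% on pelt = uptake / pelt * 100 = 0.3672 / 26.6850 * 100 = 1.3760 %
Ts = 80 + k * Cr2O3% = 80 + 10.1370 * 1.3760 = 93.9485 C


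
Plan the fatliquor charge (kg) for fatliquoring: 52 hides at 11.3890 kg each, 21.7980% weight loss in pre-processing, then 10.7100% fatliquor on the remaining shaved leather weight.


Total_raw = N * avg_wt = 52 * 11.3890 = 592.2280 kg
Substrate = Total_raw * (1 - loss/100) = 592.2280 * (1 - 21.7980/100) = 463.1341 kg
Fat = Substrate * pct / 100 = 463.1341 * 10.7100 / 100 = 49.6017 kg


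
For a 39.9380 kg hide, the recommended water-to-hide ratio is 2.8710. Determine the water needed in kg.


Formula: Water = hide_weight * ratio
Substituting: Water = 39.9380 * 2.8710
Result: 114.6620 kg


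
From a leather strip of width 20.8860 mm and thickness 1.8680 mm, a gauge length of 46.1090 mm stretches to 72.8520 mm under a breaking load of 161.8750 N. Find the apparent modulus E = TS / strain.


TS = F / (w * t) = 161.8750 / (20.8860 * 1.8680) = 4.1490 N/mm^2
strain = (Lf - L0) / L0 = (72.8520 - 46.1090) / 46.1090 = 0.5800
E = TS / strain = 4.1490 / 0.5800 = 7.1536 N/mm^2


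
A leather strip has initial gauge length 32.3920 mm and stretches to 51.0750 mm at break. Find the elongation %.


Formula: Elongation = (Lf - L0) / L0 * 100
Substituting: Elongation = (51.0750 - 32.3920) / 32.3920 * 100
Result: 57.6778 %


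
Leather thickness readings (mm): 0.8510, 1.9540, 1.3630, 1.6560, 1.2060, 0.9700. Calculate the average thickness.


Formula: Average = sum / n
Substituting: Average = 8.0000 / 6
Result: 1.3333 mm


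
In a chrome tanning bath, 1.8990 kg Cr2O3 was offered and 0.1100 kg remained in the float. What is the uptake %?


Formula: Uptake = (offered - residual) / offered * 100
Substituting: Uptake = (1.8990 - 0.1100) / 1.8990 * 100
Result: 94.2075 %


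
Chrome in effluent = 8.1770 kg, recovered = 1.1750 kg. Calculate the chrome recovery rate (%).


Formula: Recovery = recovered / input * 100
Substituting: Recovery = 1.1750 / 8.1770 * 100
Result: 14.3696 %


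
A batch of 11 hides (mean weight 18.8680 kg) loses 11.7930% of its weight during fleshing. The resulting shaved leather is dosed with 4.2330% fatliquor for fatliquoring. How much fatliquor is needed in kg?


Total_raw = N * avg_wt = 11 * 18.8680 = 207.5480 kg
Substrate = Total_raw * (1 - loss/100) = 207.5480 * (1 - 11.7930/100) = 183.0719 kg
Fat = Substrate * pct / 100 = 183.0719 * 4.2330 / 100 = 7.7494 kg


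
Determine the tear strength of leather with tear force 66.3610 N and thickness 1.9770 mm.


Formula: Tear strength = force / thickness
Substituting: Tear strength = 66.3610 / 1.9770
Result: 33.5665 N/mm


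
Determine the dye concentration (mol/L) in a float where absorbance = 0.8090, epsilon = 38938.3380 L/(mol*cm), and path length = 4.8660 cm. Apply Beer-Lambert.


Formula: c = A / (epsilon * l)
Substituting: c = 0.8090 / (38938.3380 * 4.8660)
Result: 4.2697e-06 mol/L


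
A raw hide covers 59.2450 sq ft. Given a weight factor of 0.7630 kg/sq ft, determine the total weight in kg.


Formula: Weight = area * weight_per_sqft
Substituting: Weight = 59.2450 * 0.7630
Result: 45.2039 kg


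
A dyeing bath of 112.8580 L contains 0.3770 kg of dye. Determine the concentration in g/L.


Formula: Conc = dye_mass(kg) / volume(L) * 1000
Substituting: Conc = 0.3770 / 112.8580 * 1000
Result: 3.3405 g/L


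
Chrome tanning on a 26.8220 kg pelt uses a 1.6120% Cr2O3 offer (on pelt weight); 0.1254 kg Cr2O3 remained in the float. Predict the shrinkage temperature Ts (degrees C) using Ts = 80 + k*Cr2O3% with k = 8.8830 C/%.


Offered = pelt * offer_pct / 100 = 26.8220 * 1.6120 / 100 = 0.4324 kg
Uptake = offered - residual = 0.4324 - 0.1254 = 0.3070 kg
Cr2O3% on pelt = uptake / pelt * 100 = 0.3070 / 26.8220 * 100 = 1.1445 %
Ts = 80 + k * Cr2O3% = 80 + 8.8830 * 1.1445 = 90.1664 C


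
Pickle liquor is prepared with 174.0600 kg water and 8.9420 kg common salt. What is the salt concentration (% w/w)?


Formula: Conc = salt / (water + salt) * 100
Substituting: Conc = 8.9420 / (174.0600 + 8.9420) * 100
Result: 4.8863 %


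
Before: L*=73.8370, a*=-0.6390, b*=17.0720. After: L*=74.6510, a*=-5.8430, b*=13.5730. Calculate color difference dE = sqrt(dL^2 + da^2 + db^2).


dL = 0.8140, da = -5.2040, db = -3.4990
dE = sqrt(0.8140^2 + (-5.2040)^2 + (-3.4990)^2) = 6.3235


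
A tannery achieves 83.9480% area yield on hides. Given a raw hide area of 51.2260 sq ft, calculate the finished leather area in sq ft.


Formula: finished = raw * yield / 100
Substituting: finished = 51.2260 * 83.9480 / 100
Result: 43.0032 sq ft


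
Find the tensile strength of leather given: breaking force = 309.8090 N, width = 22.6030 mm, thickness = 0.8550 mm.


Formula: TS = force / (width * thickness)
Substituting: TS = 309.8090 / (22.6030 * 0.8550)
Result: 16.0310 N/mm^2


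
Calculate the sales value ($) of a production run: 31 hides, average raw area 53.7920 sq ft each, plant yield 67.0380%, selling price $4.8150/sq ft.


Raw_total = N * avg_area = 31 * 53.7920 = 1667.5520 sq ft
Finished = Raw_total * yield / 100 = 1667.5520 * 67.0380 / 100 = 1117.8935 sq ft
Value = Finished * price = 1117.8935 * 4.8150 = 5382.6572 $


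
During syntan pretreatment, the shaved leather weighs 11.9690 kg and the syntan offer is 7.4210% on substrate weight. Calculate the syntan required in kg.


Formula: Syntan = substrate * pct / 100
Substituting: Syntan = 11.9690 * 7.4210 / 100
Result: 0.8882 kg


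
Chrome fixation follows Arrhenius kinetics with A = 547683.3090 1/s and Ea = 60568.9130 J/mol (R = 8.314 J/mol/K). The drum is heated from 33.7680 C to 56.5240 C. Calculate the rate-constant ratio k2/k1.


T1 = 33.7680 + 273.15 = 306.9180 K; T2 = 56.5240 + 273.15 = 329.6740 K
k1 = A * exp(-Ea/(R*T1)) = 547683.3090 * exp(-60568.9130/(8.314*306.9180)) = 2.6908e-05 1/s
k2 = A * exp(-Ea/(R*T2)) = 547683.3090 * exp(-60568.9130/(8.314*329.6740)) = 1.3850e-04 1/s
k2/k1 = 1.3850e-04 / 2.6908e-05 = 5.1471


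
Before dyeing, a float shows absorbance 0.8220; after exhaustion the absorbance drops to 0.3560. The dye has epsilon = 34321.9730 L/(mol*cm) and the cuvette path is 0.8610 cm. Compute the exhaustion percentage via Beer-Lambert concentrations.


c_initial = A_i / (epsilon * l) = 0.8220 / (34321.9730 * 0.8610) = 2.7816e-05 mol/L
c_final = A_f / (epsilon * l) = 0.3560 / (34321.9730 * 0.8610) = 1.2047e-05 mol/L
Exhaustion = (c_initial - c_final) / c_initial * 100 = (2.7816e-05 - 1.2047e-05) / 2.7816e-05 * 100 = 56.6910 %


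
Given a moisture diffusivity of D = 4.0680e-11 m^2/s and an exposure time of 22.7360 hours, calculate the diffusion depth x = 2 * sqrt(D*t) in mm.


t = 22.7360 hr * 3600 = 81849.6000 s
D * t = 4.0680e-11 * 81849.6000 = 3.3296e-06
x = 2 * sqrt(D*t) = 2 * sqrt(3.3296e-06) = 0.00364946 m = 3.6495 mm


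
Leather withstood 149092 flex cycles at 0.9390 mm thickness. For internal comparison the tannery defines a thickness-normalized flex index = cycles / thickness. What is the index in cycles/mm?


Formula: Index = cycles / thickness
Substituting: Index = 149092 / 0.9390
Result: 158777.4228 cycles/mm


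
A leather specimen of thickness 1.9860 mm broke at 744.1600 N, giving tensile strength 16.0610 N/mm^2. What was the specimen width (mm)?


Formula: w = F / (TS * t)
Substituting: w = 744.1600 / (16.0610 * 1.9860)
Result: 23.3300 mm


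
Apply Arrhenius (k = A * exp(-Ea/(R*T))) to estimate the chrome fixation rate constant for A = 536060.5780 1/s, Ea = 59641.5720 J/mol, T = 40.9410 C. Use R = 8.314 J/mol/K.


T_K = T_C + 273.15 = 40.9410 + 273.15 = 314.0910 K
exponent = -Ea / (R * T_K) = -59641.5720 / (8.314 * 314.0910) = -22.8393
k = A * exp(exponent) = 536060.5780 * exp(-22.8393) = 6.4597e-05 1/s


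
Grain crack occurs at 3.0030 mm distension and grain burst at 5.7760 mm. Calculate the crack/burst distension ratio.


Formula: Ratio = crack / burst
Substituting: Ratio = 3.0030 / 5.7760
Result: 0.5199


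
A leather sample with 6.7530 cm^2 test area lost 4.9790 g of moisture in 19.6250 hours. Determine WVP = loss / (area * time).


Formula: WVP = loss / (area * time)
Substituting: WVP = 4.9790 / (6.7530 * 19.6250)
Result: 0.0375695 g/(cm^2*hr)


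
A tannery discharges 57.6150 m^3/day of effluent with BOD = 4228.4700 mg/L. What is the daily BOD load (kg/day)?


Formula: BOD_load = volume * conc / 1000
Substituting: BOD_load = 57.6150 * 4228.4700 / 1000
Result: 243.6233 kg/day


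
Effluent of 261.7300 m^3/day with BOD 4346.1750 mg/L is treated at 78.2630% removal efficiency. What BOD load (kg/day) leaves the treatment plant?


Load_in = volume * conc / 1000 = 261.7300 * 4346.1750 / 1000 = 1137.5244 kg/day
Removed = Load_in * eff / 100 = 1137.5244 * 78.2630 / 100 = 890.2607 kg/day
Load_out = Load_in - Removed = 1137.5244 - 890.2607 = 247.2637 kg/day


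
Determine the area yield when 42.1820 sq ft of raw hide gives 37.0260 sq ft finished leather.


Formula: Yield = finished / raw * 100
Substituting: Yield = 37.0260 / 42.1820 * 100
Result: 87.7768 %


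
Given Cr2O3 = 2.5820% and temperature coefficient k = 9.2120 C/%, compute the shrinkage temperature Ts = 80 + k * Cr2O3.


Formula: Ts = 80 + k * Cr2O3
Substituting: Ts = 80 + 9.2120 * 2.5820
Result: 103.7854 C


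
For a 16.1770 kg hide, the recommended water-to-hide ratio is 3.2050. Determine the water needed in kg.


Formula: Water = hide_weight * ratio
Substituting: Water = 16.1770 * 3.2050
Result: 51.8473 kg


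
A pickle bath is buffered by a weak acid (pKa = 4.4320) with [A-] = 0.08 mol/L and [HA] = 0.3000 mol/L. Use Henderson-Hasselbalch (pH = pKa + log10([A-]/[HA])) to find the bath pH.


ratio = [A-] / [HA] = 0.08 / 0.3000 = 0.2667
log10(ratio) = -0.5740
pH = pKa + log10(ratio) = 4.4320 - 0.5740 = 3.8580


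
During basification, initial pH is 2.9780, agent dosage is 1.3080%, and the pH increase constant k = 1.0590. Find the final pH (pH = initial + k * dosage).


Formula: pH_final = pH_initial + k * base_pct
Substituting: pH_final = 2.9780 + 1.0590 * 1.3080
Result: 4.3632


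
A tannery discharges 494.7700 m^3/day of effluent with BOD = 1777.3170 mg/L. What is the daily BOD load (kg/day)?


Formula: BOD_load = volume * conc / 1000
Substituting: BOD_load = 494.7700 * 1777.3170 / 1000
Result: 879.3631 kg/day


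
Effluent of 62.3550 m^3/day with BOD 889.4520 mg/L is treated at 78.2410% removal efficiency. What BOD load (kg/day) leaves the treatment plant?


Load_in = volume * conc / 1000 = 62.3550 * 889.4520 / 1000 = 55.4618 kg/day
Removed = Load_in * eff / 100 = 55.4618 * 78.2410 / 100 = 43.3939 kg/day
Load_out = Load_in - Removed = 55.4618 - 43.3939 = 12.0679 kg/day


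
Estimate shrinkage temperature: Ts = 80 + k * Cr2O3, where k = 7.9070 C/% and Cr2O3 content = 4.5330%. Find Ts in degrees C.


Formula: Ts = 80 + k * Cr2O3
Substituting: Ts = 80 + 7.9070 * 4.5330
Result: 115.8424 C


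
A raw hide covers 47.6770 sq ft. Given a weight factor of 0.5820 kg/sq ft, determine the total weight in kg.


Formula: Weight = area * weight_per_sqft
Substituting: Weight = 47.6770 * 0.5820
Result: 27.7480 kg


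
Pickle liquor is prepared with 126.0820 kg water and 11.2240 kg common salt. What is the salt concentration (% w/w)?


Formula: Conc = salt / (water + salt) * 100
Substituting: Conc = 11.2240 / (126.0820 + 11.2240) * 100
Result: 8.1744 %


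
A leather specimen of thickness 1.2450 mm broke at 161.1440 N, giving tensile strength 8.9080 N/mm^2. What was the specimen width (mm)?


Formula: w = F / (TS * t)
Substituting: w = 161.1440 / (8.9080 * 1.2450)
Result: 14.5300 mm


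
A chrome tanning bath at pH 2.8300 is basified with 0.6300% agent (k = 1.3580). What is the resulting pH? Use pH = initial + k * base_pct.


Formula: pH_final = pH_initial + k * base_pct
Substituting: pH_final = 2.8300 + 1.3580 * 0.6300
Result: 3.6855


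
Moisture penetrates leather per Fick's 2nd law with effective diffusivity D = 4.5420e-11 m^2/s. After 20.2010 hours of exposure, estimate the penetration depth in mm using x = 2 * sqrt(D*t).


t = 20.2010 hr * 3600 = 72723.6000 s
D * t = 4.5420e-11 * 72723.6000 = 3.3031e-06
x = 2 * sqrt(D*t) = 2 * sqrt(3.3031e-06) = 0.00363489 m = 3.6349 mm


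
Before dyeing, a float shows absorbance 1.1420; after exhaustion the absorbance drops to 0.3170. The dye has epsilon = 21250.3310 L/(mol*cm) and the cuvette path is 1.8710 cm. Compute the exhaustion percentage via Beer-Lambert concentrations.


c_initial = A_i / (epsilon * l) = 1.1420 / (21250.3310 * 1.8710) = 2.8723e-05 mol/L
c_final = A_f / (epsilon * l) = 0.3170 / (21250.3310 * 1.8710) = 7.9730e-06 mol/L
Exhaustion = (c_initial - c_final) / c_initial * 100 = (2.8723e-05 - 7.9730e-06) / 2.8723e-05 * 100 = 72.2417 %


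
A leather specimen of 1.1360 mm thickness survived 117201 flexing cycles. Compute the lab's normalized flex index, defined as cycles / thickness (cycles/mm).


Formula: Index = cycles / thickness
Substituting: Index = 117201 / 1.1360
Result: 103169.8944 cycles/mm


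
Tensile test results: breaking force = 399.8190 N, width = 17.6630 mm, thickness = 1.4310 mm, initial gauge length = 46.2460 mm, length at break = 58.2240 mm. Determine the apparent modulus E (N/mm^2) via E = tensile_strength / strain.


TS = F / (w * t) = 399.8190 / (17.6630 * 1.4310) = 15.8183 N/mm^2
strain = (Lf - L0) / L0 = (58.2240 - 46.2460) / 46.2460 = 0.2590
E = TS / strain = 15.8183 / 0.2590 = 61.0730 N/mm^2


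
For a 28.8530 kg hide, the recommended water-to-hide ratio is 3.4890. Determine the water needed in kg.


Formula: Water = hide_weight * ratio
Substituting: Water = 28.8530 * 3.4890
Result: 100.6681 kg


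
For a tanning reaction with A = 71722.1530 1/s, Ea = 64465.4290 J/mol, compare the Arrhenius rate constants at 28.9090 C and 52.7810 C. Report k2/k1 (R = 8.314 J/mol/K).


T1 = 28.9090 + 273.15 = 302.0590 K; T2 = 52.7810 + 273.15 = 325.9310 K
k1 = A * exp(-Ea/(R*T1)) = 71722.1530 * exp(-64465.4290/(8.314*302.0590)) = 5.0972e-07 1/s
k2 = A * exp(-Ea/(R*T2)) = 71722.1530 * exp(-64465.4290/(8.314*325.9310)) = 3.3409e-06 1/s
k2/k1 = 3.3409e-06 / 5.0972e-07 = 6.5544


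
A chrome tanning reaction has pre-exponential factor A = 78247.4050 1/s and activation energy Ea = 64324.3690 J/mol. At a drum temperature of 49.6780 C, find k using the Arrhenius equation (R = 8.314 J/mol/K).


T_K = T_C + 273.15 = 49.6780 + 273.15 = 322.8280 K
exponent = -Ea / (R * T_K) = -64324.3690 / (8.314 * 322.8280) = -23.9659
k = A * exp(exponent) = 78247.4050 * exp(-23.9659) = 3.0563e-06 1/s


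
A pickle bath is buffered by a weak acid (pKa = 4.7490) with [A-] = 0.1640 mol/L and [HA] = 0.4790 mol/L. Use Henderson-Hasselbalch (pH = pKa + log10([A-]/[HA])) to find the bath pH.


ratio = [A-] / [HA] = 0.1640 / 0.4790 = 0.3424
log10(ratio) = -0.4655
pH = pKa + log10(ratio) = 4.7490 - 0.4655 = 4.2835


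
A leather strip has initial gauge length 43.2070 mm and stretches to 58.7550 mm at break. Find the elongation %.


Formula: Elongation = (Lf - L0) / L0 * 100
Substituting: Elongation = (58.7550 - 43.2070) / 43.2070 * 100
Result: 35.9849 %


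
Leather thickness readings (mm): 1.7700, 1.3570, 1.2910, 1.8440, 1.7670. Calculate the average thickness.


Formula: Average = sum / n
Substituting: Average = 8.0290 / 5
Result: 1.6058 mm


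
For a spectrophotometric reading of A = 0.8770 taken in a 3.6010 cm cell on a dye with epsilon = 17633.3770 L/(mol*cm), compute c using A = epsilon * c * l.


Formula: c = A / (epsilon * l)
Substituting: c = 0.8770 / (17633.3770 * 3.6010)
Result: 1.3812e-05 mol/L


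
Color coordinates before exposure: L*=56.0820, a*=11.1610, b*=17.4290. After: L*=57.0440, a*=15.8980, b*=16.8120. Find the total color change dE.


dL = 0.9620, da = 4.7370, db = -0.6170
dE = sqrt(0.9620^2 + 4.7370^2 + (-0.6170)^2) = 4.8729


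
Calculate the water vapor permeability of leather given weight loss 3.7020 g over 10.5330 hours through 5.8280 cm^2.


Formula: WVP = loss / (area * time)
Substituting: WVP = 3.7020 / (5.8280 * 10.5330)
Result: 0.0603066 g/(cm^2*hr)


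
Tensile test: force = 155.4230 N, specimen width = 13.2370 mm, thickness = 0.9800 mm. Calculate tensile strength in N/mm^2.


Formula: TS = force / (width * thickness)
Substituting: TS = 155.4230 / (13.2370 * 0.9800)
Result: 11.9812 N/mm^2


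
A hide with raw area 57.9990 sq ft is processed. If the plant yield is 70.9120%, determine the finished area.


Formula: finished = raw * yield / 100
Substituting: finished = 57.9990 * 70.9120 / 100
Result: 41.1283 sq ft


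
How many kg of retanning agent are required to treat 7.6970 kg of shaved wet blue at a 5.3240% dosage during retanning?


Formula: Retan = substrate * pct / 100
Substituting: Retan = 7.6970 * 5.3240 / 100
Result: 0.4098 kg


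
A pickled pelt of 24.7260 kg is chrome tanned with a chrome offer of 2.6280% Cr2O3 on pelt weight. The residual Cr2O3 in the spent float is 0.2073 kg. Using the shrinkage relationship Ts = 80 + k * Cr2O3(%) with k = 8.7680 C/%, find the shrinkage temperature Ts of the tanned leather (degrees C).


Offered = pelt * offer_pct / 100 = 24.7260 * 2.6280 / 100 = 0.6498 kg
Uptake = offered - residual = 0.6498 - 0.2073 = 0.4425 kg
Cr2O3% on pelt = uptake / pelt * 100 = 0.4425 / 24.7260 * 100 = 1.7896 %
Ts = 80 + k * Cr2O3% = 80 + 8.7680 * 1.7896 = 95.6913 C


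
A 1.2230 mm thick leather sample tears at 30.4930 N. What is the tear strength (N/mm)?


Formula: Tear strength = force / thickness
Substituting: Tear strength = 30.4930 / 1.2230
Result: 24.9330 N/mm


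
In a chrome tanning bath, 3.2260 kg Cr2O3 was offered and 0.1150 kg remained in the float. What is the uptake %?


Formula: Uptake = (offered - residual) / offered * 100
Substituting: Uptake = (3.2260 - 0.1150) / 3.2260 * 100
Result: 96.4352 %


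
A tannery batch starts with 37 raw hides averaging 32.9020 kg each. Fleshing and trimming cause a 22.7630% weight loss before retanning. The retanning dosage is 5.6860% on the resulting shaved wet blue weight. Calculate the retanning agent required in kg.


Total_raw = N * avg_wt = 37 * 32.9020 = 1217.3740 kg
Substrate = Total_raw * (1 - loss/100) = 1217.3740 * (1 - 22.7630/100) = 940.2632 kg
Retan = Substrate * pct / 100 = 940.2632 * 5.6860 / 100 = 53.4634 kg


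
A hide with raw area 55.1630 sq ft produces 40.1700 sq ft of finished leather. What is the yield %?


Formula: Yield = finished / raw * 100
Substituting: Yield = 40.1700 / 55.1630 * 100
Result: 72.8206 %


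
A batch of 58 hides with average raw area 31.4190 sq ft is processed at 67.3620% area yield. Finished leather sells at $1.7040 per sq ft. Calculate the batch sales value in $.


Raw_total = N * avg_area = 58 * 31.4190 = 1822.3020 sq ft
Finished = Raw_total * yield / 100 = 1822.3020 * 67.3620 / 100 = 1227.5391 sq ft
Value = Finished * price = 1227.5391 * 1.7040 = 2091.7266 $


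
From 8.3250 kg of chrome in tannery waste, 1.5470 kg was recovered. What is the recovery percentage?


Formula: Recovery = recovered / input * 100
Substituting: Recovery = 1.5470 / 8.3250 * 100
Result: 18.5826 %


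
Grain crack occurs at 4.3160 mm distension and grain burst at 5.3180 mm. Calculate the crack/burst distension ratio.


Formula: Ratio = crack / burst
Substituting: Ratio = 4.3160 / 5.3180
Result: 0.8116


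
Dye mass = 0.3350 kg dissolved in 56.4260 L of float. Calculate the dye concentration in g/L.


Formula: Conc = dye_mass(kg) / volume(L) * 1000
Substituting: Conc = 0.3350 / 56.4260 * 1000
Result: 5.9370 g/L


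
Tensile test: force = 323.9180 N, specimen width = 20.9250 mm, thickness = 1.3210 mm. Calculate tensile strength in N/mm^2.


Formula: TS = force / (width * thickness)
Substituting: TS = 323.9180 / (20.9250 * 1.3210)
Result: 11.7184 N/mm^2


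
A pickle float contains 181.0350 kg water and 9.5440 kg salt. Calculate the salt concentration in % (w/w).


Formula: Conc = salt / (water + salt) * 100
Substituting: Conc = 9.5440 / (181.0350 + 9.5440) * 100
Result: 5.0079 %


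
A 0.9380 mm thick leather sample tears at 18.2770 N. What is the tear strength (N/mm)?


Formula: Tear strength = force / thickness
Substituting: Tear strength = 18.2770 / 0.9380
Result: 19.4851 N/mm


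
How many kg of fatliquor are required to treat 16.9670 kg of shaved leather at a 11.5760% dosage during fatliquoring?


Formula: Fat = substrate * pct / 100
Substituting: Fat = 16.9670 * 11.5760 / 100
Result: 1.9641 kg
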